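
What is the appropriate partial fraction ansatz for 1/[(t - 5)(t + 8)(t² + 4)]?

Two linear + quadratic: A/(t - 5) + B/(t + 8) + (Ct + D)/(t² + 4)


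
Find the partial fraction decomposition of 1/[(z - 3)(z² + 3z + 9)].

Cover-up at z = 3: α = 1/(3² + 3·3 + 9) = 1/27. Then β = -α = -1/27, γ = -α·(3 + 3) = -2/9
Result: (1/27)/(z - 3) - ((1/27)z + 2/9)/(z² + 3z + 9)


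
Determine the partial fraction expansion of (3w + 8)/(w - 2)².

(3w + 8) = P(w - 2) + Q. At w = 2: Q = 3·2 + 8 = 14. Coeff of w: P = 3
Result: 3/(w - 2) + 14/(w - 2)²


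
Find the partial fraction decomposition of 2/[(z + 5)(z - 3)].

2/(z + 5)(z - 3) = P/(z + 5) + Q/(z - 3). P = 2/(-5 - 3) = -1/4, Q = 2/(3 + 5) = 1/4
Result: (-1/4)/(z + 5) + (1/4)/(z - 3)


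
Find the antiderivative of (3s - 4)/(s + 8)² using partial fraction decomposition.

Decompose: P = 3, Q = 3·(-8) - 4 = -28, so (3s - 4)/(s + 8)² = 3/(s + 8) - 28/(s + 8)². Integrate: ∫ P/(s + 8) ds = 3 ln|(s + 8)|; ∫ Q/(s + 8)² ds = 28/(s + 8). Sum: 3 ln|(s + 8)| + 28/(s + 8) + C


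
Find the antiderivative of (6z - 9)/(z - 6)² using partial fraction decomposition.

Decompose: A = 6, B = 6·6 - 9 = 27, so (6z - 9)/(z - 6)² = 6/(z - 6) + 27/(z - 6)². Integrate: ∫ A/(z - 6) dz = 6 ln|(z - 6)|; ∫ B/(z - 6)² dz = -27/(z - 6). Sum: 6 ln|(z - 6)| - 27/(z - 6) + C


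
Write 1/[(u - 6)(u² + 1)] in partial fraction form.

Cover-up at u = 6: P = 1/(6² + 1) = 1/37. Then Q = -P = -1/37, R = -P·(0 + 6) = -6/37
Result: (1/37)/(u - 6) - ((1/37)u + 6/37)/(u² + 1)


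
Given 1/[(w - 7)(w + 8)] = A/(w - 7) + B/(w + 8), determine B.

Cover-up at w = -8: B = 1/(-8 - 7) = -1/15


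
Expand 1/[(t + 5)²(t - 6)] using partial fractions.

Cover-up at t=6: C = 1/(6 + 5)² = 1/121. Cover-up at t=-5: B = 1/(-5 - 6) = -1/11. Comparing t² coeff: A = -C = -1/121
Result: (-1/121)/(t + 5) - (1/11)/(t + 5)² + (1/121)/(t - 6)


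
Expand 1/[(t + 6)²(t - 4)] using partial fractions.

Cover-up at t=4: γ = 1/(4 + 6)² = 1/100. Cover-up at t=-6: β = 1/(-6 - 4) = -1/10. Comparing t² coeff: α = -γ = -1/100
Result: (-1/100)/(t + 6) - (1/10)/(t + 6)² + (1/100)/(t - 4)


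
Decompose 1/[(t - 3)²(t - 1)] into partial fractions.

Cover-up at t=1: C = 1/(1 - 3)² = 1/4. Cover-up at t=3: B = 1/(3 - 1) = 1/2. Comparing t² coeff: A = -C = -1/4
Result: (-1/4)/(t - 3) + (1/2)/(t - 3)² + (1/4)/(t - 1)


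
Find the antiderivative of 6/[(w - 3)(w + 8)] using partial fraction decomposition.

Decompose: 6/[(w - 3)(w + 8)] = (6/11)/(w - 3) - (6/11)/(w + 8). Integrate each term: (6/11) ln|(w - 3)| - (6/11) ln|(w + 8)| + C


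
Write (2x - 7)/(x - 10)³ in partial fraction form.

(2x - 7) = P(x - 10)² + Q(x - 10) + R. At x = 10: R = 2·10 - 7 = 13. Coefficients: P = 0, Q = 2
Result: 2/(x - 10)² + 13/(x - 10)³


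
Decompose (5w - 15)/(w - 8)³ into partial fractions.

(5w - 15) = A(w - 8)² + B(w - 8) + C. At w = 8: C = 5·8 - 15 = 25. Coefficients: A = 0, B = 5
Result: 5/(w - 8)² + 25/(w - 8)³


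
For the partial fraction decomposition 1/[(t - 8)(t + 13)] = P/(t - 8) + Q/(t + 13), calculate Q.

Cover-up at t = -13: Q = 1/(-13 - 8) = -1/21


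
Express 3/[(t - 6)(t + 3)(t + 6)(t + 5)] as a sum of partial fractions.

Using Heaviside cover-up: (1/396)/(t - 6) - (1/18)/(t + 3) - (1/12)/(t + 6) + (3/22)/(t + 5)


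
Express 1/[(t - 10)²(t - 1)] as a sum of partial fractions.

Cover-up at t=1: γ = 1/(1 - 10)² = 1/81. Cover-up at t=10: β = 1/(10 - 1) = 1/9. Comparing t² coeff: α = -γ = -1/81
Result: (-1/81)/(t - 10) + (1/9)/(t - 10)² + (1/81)/(t - 1)


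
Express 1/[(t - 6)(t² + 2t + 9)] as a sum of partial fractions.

Cover-up at t = 6: P = 1/(6² + 2·6 + 9) = 1/57. Then Q = -P = -1/57, R = -P·(2 + 6) = -8/57
Result: (1/57)/(t - 6) - ((1/57)t + 8/57)/(t² + 2t + 9)


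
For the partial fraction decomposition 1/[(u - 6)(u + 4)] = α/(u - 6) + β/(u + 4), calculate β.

Cover-up at u = -4: β = 1/(-4 - 6) = -1/10


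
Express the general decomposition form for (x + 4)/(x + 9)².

Repeated linear factor: α/(x + 9) + β/(x + 9)²


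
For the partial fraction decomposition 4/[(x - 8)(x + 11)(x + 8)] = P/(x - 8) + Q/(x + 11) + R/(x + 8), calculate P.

Cover-up at x = 8: P = 4/[(8 + 11)(8 + 8)] = 4/[(19)(16)] = 4/304 = 1/76


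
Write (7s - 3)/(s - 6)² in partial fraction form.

(7s - 3) = A(s - 6) + B. At s = 6: B = 7·6 - 3 = 39. Coeff of s: A = 7
Result: 7/(s - 6) + 39/(s - 6)²


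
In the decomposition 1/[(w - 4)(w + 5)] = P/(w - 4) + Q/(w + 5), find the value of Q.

Cover-up at w = -5: Q = 1/(-5 - 4) = -1/9


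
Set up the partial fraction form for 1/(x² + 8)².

Repeated quadratic factor: (αx + β)/(x² + 8) + (γx + δ)/(x² + 8)²


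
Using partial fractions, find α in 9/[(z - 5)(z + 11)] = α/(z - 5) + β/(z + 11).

Cover-up at z = 5: α = 9/(5 + 11) = 9/16


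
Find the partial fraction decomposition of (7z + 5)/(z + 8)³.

(7z + 5) = P(z + 8)² + Q(z + 8) + R. At z = -8: R = 7·(-8) + 5 = -51. Coefficients: P = 0, Q = 7
Result: 7/(z + 8)² - 51/(z + 8)³


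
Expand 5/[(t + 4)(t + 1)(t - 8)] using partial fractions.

Using cover-up method: α = 5/36, β = -5/27, γ = 5/108
Result: (5/36)/(t + 4) - (5/27)/(t + 1) + (5/108)/(t - 8)


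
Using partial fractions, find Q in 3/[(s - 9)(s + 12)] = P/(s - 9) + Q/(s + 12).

Cover-up at s = -12: Q = 3/(-12 - 9) = -3/21 = -1/7


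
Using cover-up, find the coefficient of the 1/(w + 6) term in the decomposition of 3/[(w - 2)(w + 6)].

Cover (w + 6), set w=-6: 3/((w - 2) at w=-6) = 3/(-8) = -3/8


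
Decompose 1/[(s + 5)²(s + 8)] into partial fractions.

Cover-up at s=-8: C = 1/(-8 + 5)² = 1/9. Cover-up at s=-5: B = 1/(-5 + 8) = 1/3. Comparing s² coeff: A = -C = -1/9
Result: (-1/9)/(s + 5) + (1/3)/(s + 5)² + (1/9)/(s + 8)


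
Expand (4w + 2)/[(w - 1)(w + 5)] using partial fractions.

At w=1: P = (4·1 + 2)/(1 + 5) = 1. At w=-5: Q = (4·(-5) + 2)/(-5 - 1) = 3
Result: 1/(w - 1) + 3/(w + 5)


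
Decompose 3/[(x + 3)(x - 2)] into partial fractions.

3/(x + 3)(x - 2) = P/(x + 3) + Q/(x - 2). P = 3/(-3 - 2) = -3/5, Q = 3/(2 + 3) = 3/5
Result: (-3/5)/(x + 3) + (3/5)/(x - 2)


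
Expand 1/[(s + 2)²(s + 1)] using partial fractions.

Cover-up at s=-1: γ = 1/(-1 + 2)² = 1. Cover-up at s=-2: β = 1/(-2 + 1) = -1. Comparing s² coeff: α = -γ = -1
Result: -1/(s + 2) - 1/(s + 2)² + 1/(s + 1)


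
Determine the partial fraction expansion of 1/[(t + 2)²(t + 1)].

Cover-up at t=-1: C = 1/(-1 + 2)² = 1. Cover-up at t=-2: B = 1/(-2 + 1) = -1. Comparing t² coeff: A = -C = -1
Result: -1/(t + 2) - 1/(t + 2)² + 1/(t + 1)


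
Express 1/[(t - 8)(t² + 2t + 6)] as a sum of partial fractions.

Cover-up at t = 8: A = 1/(8² + 2·8 + 6) = 1/86. Then B = -A = -1/86, C = -A·(2 + 8) = -5/43
Result: (1/86)/(t - 8) - ((1/86)t + 5/43)/(t² + 2t + 6)


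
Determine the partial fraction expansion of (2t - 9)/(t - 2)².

(2t - 9) = P(t - 2) + Q. At t = 2: Q = 2·2 - 9 = -5. Coeff of t: P = 2
Result: 2/(t - 2) - 5/(t - 2)²


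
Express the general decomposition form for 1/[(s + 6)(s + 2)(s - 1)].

Three distinct linear factors: P/(s + 6) + Q/(s + 2) + R/(s - 1)


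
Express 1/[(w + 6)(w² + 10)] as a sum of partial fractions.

Cover-up at w = -6: α = 1/((-6)² + 10) = 1/46. Then β = -α = -1/46, γ = -α·(0 - 6) = 3/23
Result: (1/46)/(w + 6) - ((1/46)w - 3/23)/(w² + 10)


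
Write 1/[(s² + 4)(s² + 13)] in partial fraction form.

Coefficient matching gives P = R = 0, Q = 1/(13-4) = 1/9, S = -Q = -1/9
Result: (1/9)/(s² + 4) - (1/9)/(s² + 13)


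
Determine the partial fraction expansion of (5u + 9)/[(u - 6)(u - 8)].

At u=6: A = (5·6 + 9)/(6 - 8) = -39/2. At u=8: B = (5·8 + 9)/(8 - 6) = 49/2
Result: (-39/2)/(u - 6) + (49/2)/(u - 8)


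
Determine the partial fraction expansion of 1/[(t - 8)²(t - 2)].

Cover-up at t=2: C = 1/(2 - 8)² = 1/36. Cover-up at t=8: B = 1/(8 - 2) = 1/6. Comparing t² coeff: A = -C = -1/36
Result: (-1/36)/(t - 8) + (1/6)/(t - 8)² + (1/36)/(t - 2)


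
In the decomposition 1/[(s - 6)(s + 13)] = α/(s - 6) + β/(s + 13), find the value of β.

Cover-up at s = -13: β = 1/(-13 - 6) = -1/19


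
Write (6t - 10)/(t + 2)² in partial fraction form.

(6t - 10) = α(t + 2) + β. At t = -2: β = 6·(-2) - 10 = -22. Coeff of t: α = 6
Result: 6/(t + 2) - 22/(t + 2)²


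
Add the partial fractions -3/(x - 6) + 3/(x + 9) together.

Common denominator (x - 6)(x + 9). Numerator: -3(x + 9) + 3(x - 6) = (-3x - 27) + (3x - 18) = -45
Result: (-45)/[(x - 6)(x + 9)]


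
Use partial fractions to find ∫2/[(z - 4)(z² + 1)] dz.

Cover-up at z=4: P = 2/(4²+1) = 2/17. Coeff matching: Q = -2/17, R = -8/17. Decomposition: (2/17)/(z - 4) - ((2/17)z + 8/17)/(z² + 1). Integrate: linear → ln, quadratic → (1/2)ln + arctan: (2/17) ln|(z - 4)| - (1/17) ln(z² + 1) - (8/17) arctan(z) + C


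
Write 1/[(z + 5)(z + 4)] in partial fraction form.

1/(z + 5)(z + 4) = P/(z + 5) + Q/(z + 4). P = 1/(-5 + 4) = -1, Q = 1/(-4 + 5) = 1
Result: -1/(z + 5) + 1/(z + 4)


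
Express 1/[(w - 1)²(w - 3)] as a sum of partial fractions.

Cover-up at w=3: γ = 1/(3 - 1)² = 1/4. Cover-up at w=1: β = 1/(1 - 3) = -1/2. Comparing w² coeff: α = -γ = -1/4
Result: (-1/4)/(w - 1) - (1/2)/(w - 1)² + (1/4)/(w - 3)


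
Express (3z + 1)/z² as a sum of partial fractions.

(3z + 1) = αz + β. At z = 0: β = 3·0 + 1 = 1. Coeff of z: α = 3
Result: 3/z + 1/z²


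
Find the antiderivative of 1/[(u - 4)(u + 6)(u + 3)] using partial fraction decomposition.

Cover-up: P = 1/70, Q = 1/30, R = -1/21. Decomposition: (1/70)/(u - 4) + (1/30)/(u + 6) - (1/21)/(u + 3). Integrate each term: (1/70) ln|(u - 4)| + (1/30) ln|(u + 6)| - (1/21) ln|(u + 3)| + C


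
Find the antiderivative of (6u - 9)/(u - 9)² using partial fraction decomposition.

Decompose: P = 6, Q = 6·9 - 9 = 45, so (6u - 9)/(u - 9)² = 6/(u - 9) + 45/(u - 9)². Integrate: ∫ P/(u - 9) du = 6 ln|(u - 9)|; ∫ Q/(u - 9)² du = -45/(u - 9). Sum: 6 ln|(u - 9)| - 45/(u - 9) + C


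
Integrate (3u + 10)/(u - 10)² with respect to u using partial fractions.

Decompose: α = 3, β = 3·10 + 10 = 40, so (3u + 10)/(u - 10)² = 3/(u - 10) + 40/(u - 10)². Integrate: ∫ α/(u - 10) du = 3 ln|(u - 10)|; ∫ β/(u - 10)² du = -40/(u - 10). Sum: 3 ln|(u - 10)| - 40/(u - 10) + C


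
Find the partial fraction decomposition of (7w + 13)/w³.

(7w + 13) = Pw² + Qw + R. At w = 0: R = 7·0 + 13 = 13. Coefficients: P = 0, Q = 7
Result: 7/w² + 13/w³


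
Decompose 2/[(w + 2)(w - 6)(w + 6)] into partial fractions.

Using cover-up method: P = -1/16, Q = 1/48, R = 1/24
Result: (-1/16)/(w + 2) + (1/48)/(w - 6) + (1/24)/(w + 6)


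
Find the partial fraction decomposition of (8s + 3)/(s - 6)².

(8s + 3) = α(s - 6) + β. At s = 6: β = 8·6 + 3 = 51. Coeff of s: α = 8
Result: 8/(s - 6) + 51/(s - 6)²


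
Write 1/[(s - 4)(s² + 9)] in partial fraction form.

Cover-up at s = 4: A = 1/(4² + 9) = 1/25. Then B = -A = -1/25, C = -A·(0 + 4) = -4/25
Result: (1/25)/(s - 4) - ((1/25)s + 4/25)/(s² + 9)


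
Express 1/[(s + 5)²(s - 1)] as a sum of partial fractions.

Cover-up at s=1: γ = 1/(1 + 5)² = 1/36. Cover-up at s=-5: β = 1/(-5 - 1) = -1/6. Comparing s² coeff: α = -γ = -1/36
Result: (-1/36)/(s + 5) - (1/6)/(s + 5)² + (1/36)/(s - 1)


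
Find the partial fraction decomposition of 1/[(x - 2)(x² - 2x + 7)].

Cover-up at x = 2: A = 1/(2² - 2·2 + 7) = 1/7. Then B = -A = -1/7, C = -A·(-2 + 2) = 0
Result: (1/7)/(x - 2) - ((1/7)x)/(x² - 2x + 7)


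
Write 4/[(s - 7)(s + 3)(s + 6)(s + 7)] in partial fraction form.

Using Heaviside cover-up: (1/455)/(s - 7) - (1/30)/(s + 3) + (4/39)/(s + 6) - (1/14)/(s + 7)


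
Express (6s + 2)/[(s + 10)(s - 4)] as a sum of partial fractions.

At s=-10: A = (6·(-10) + 2)/(-10 - 4) = 29/7. At s=4: B = (6·4 + 2)/(4 + 10) = 13/7
Result: (29/7)/(s + 10) + (13/7)/(s - 4)


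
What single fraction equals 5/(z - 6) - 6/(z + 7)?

Common denominator (z - 6)(z + 7). Numerator: 5(z + 7) - 6(z - 6) = (5z + 35) - (6z - 36) = -z + 71
Result: (-z + 71)/[(z - 6)(z + 7)]


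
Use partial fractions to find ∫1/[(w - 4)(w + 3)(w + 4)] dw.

Cover-up: A = 1/56, B = -1/7, C = 1/8. Decomposition: (1/56)/(w - 4) - (1/7)/(w + 3) + (1/8)/(w + 4). Integrate each term: (1/56) ln|(w - 4)| - (1/7) ln|(w + 3)| + (1/8) ln|(w + 4)| + C


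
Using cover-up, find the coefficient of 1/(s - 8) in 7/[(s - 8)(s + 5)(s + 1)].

Cover (s - 8), set s=8: 7/[(8 + 5)(8 + 1)] = 7/117


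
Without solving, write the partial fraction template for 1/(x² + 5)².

Repeated quadratic factor: (αx + β)/(x² + 5) + (γx + δ)/(x² + 5)²


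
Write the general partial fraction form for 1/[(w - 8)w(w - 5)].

Three distinct linear factors: P/(w - 8) + Q/w + R/(w - 5)


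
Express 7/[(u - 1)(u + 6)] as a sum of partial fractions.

7/(u - 1)(u + 6) = α/(u - 1) + β/(u + 6). α = 7/(1 + 6) = 1, β = 7/(-6 - 1) = -1
Result: 1/(u - 1) - 1/(u + 6)


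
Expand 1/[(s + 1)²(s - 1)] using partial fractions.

Cover-up at s=1: γ = 1/(1 + 1)² = 1/4. Cover-up at s=-1: β = 1/(-1 - 1) = -1/2. Comparing s² coeff: α = -γ = -1/4
Result: (-1/4)/(s + 1) - (1/2)/(s + 1)² + (1/4)/(s - 1)


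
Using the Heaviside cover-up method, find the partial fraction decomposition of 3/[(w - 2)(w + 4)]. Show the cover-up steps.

Cover (w - 2): set w=2, get α = 3/(2 + 4) = 1/2. Cover (w + 4): set w=-4, get β = 3/(-4 - 2) = -1/2.
Result: (1/2)/(w - 2) - (1/2)/(w + 4)


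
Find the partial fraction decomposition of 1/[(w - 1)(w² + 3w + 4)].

Cover-up at w = 1: α = 1/(1² + 3·1 + 4) = 1/8. Then β = -α = -1/8, γ = -α·(3 + 1) = -1/2
Result: (1/8)/(w - 1) - ((1/8)w + 1/2)/(w² + 3w + 4)


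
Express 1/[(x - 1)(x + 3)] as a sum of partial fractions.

1/(x - 1)(x + 3) = P/(x - 1) + Q/(x + 3). P = 1/(1 + 3) = 1/4, Q = 1/(-3 - 1) = -1/4
Result: (1/4)/(x - 1) - (1/4)/(x + 3)


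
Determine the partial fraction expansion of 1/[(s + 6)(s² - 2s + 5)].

Cover-up at s = -6: P = 1/((-6)² - 2·(-6) + 5) = 1/53. Then Q = -P = -1/53, R = -P·(-2 - 6) = 8/53
Result: (1/53)/(s + 6) - ((1/53)s - 8/53)/(s² - 2s + 5)


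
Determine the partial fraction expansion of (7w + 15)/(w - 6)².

(7w + 15) = A(w - 6) + B. At w = 6: B = 7·6 + 15 = 57. Coeff of w: A = 7
Result: 7/(w - 6) + 57/(w - 6)²


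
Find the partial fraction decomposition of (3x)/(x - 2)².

(3x) = A(x - 2) + B. At x = 2: B = 3·2 + 0 = 6. Coeff of x: A = 3
Result: 3/(x - 2) + 6/(x - 2)²


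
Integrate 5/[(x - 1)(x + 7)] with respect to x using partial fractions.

Decompose: 5/[(x - 1)(x + 7)] = (5/8)/(x - 1) - (5/8)/(x + 7). Integrate each term: (5/8) ln|(x - 1)| - (5/8) ln|(x + 7)| + C


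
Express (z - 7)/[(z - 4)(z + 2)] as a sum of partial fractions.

At z=4: A = (1·4 - 7)/(4 + 2) = -1/2. At z=-2: B = (1·(-2) - 7)/(-2 - 4) = 3/2
Result: (-1/2)/(z - 4) + (3/2)/(z + 2)


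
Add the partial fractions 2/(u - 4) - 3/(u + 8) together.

Common denominator (u - 4)(u + 8). Numerator: 2(u + 8) - 3(u - 4) = (2u + 16) - (3u - 12) = -u + 28
Result: (-u + 28)/[(u - 4)(u + 8)]


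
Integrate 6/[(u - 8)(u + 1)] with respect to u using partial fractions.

Decompose: 6/[(u - 8)(u + 1)] = (2/3)/(u - 8) - (2/3)/(u + 1). Integrate each term: (2/3) ln|(u - 8)| - (2/3) ln|(u + 1)| + C


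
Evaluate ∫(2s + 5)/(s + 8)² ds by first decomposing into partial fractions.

Decompose: α = 2, β = 2·(-8) + 5 = -11, so (2s + 5)/(s + 8)² = 2/(s + 8) - 11/(s + 8)². Integrate: ∫ α/(s + 8) ds = 2 ln|(s + 8)|; ∫ β/(s + 8)² ds = 11/(s + 8). Sum: 2 ln|(s + 8)| + 11/(s + 8) + C


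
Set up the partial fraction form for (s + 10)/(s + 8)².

Repeated linear factor: α/(s + 8) + β/(s + 8)²


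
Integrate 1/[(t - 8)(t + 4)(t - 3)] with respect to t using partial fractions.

Cover-up: A = 1/60, B = 1/84, C = -1/35. Decomposition: (1/60)/(t - 8) + (1/84)/(t + 4) - (1/35)/(t - 3). Integrate each term: (1/60) ln|(t - 8)| + (1/84) ln|(t + 4)| - (1/35) ln|(t - 3)| + C


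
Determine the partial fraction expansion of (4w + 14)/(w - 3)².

(4w + 14) = A(w - 3) + B. At w = 3: B = 4·3 + 14 = 26. Coeff of w: A = 4
Result: 4/(w - 3) + 26/(w - 3)²


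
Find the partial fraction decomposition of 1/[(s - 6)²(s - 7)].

Cover-up at s=7: C = 1/(7 - 6)² = 1. Cover-up at s=6: B = 1/(6 - 7) = -1. Comparing s² coeff: A = -C = -1
Result: -1/(s - 6) - 1/(s - 6)² + 1/(s - 7)


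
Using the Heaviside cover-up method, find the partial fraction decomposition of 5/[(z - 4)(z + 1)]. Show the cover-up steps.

Cover (z - 4): set z=4, get A = 5/(4 + 1) = 1. Cover (z + 1): set z=-1, get B = 5/(-1 - 4) = -1.
Result: 1/(z - 4) - 1/(z + 1)


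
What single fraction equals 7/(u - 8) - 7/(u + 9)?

Common denominator (u - 8)(u + 9). Numerator: 7(u + 9) - 7(u - 8) = (7u + 63) - (7u - 56) = 119
Result: (119)/[(u - 8)(u + 9)]


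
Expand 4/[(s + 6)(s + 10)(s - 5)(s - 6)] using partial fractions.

Using Heaviside cover-up: (1/132)/(s + 6) - (1/240)/(s + 10) - (4/165)/(s - 5) + (1/48)/(s - 6)


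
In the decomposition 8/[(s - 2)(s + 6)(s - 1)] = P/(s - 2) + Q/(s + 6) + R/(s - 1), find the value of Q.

Cover-up at s = -6: Q = 8/[(-6 - 2)(-6 - 1)] = 8/[(-8)(-7)] = 8/56 = 1/7


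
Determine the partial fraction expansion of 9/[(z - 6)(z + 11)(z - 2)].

Using cover-up method: A = 9/68, B = 9/221, C = -9/52
Result: (9/68)/(z - 6) + (9/221)/(z + 11) - (9/52)/(z - 2)


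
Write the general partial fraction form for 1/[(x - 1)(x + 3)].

Distinct linear factors: A/(x - 1) + B/(x + 3)


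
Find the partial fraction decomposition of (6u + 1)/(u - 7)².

(6u + 1) = α(u - 7) + β. At u = 7: β = 6·7 + 1 = 43. Coeff of u: α = 6
Result: 6/(u - 7) + 43/(u - 7)²


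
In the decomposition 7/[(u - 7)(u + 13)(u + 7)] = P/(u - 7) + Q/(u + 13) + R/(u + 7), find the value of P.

Cover-up at u = 7: P = 7/[(7 + 13)(7 + 7)] = 7/[(20)(14)] = 7/280 = 1/40


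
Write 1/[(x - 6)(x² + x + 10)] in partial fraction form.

Cover-up at x = 6: α = 1/(6² + 1·6 + 10) = 1/52. Then β = -α = -1/52, γ = -α·(1 + 6) = -7/52
Result: (1/52)/(x - 6) - ((1/52)x + 7/52)/(x² + x + 10)


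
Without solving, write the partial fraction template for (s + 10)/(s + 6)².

Repeated linear factor: α/(s + 6) + β/(s + 6)²


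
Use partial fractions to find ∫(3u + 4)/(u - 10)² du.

Decompose: A = 3, B = 3·10 + 4 = 34, so (3u + 4)/(u - 10)² = 3/(u - 10) + 34/(u - 10)². Integrate: ∫ A/(u - 10) du = 3 ln|(u - 10)|; ∫ B/(u - 10)² du = -34/(u - 10). Sum: 3 ln|(u - 10)| - 34/(u - 10) + C


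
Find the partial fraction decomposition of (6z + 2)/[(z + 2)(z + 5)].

At z=-2: α = (6·(-2) + 2)/(-2 + 5) = -10/3. At z=-5: β = (6·(-5) + 2)/(-5 + 2) = 28/3
Result: (-10/3)/(z + 2) + (28/3)/(z + 5)


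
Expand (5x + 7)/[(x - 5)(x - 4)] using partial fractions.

At x=5: α = (5·5 + 7)/(5 - 4) = 32. At x=4: β = (5·4 + 7)/(4 - 5) = -27
Result: 32/(x - 5) - 27/(x - 4)


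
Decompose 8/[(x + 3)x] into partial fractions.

8/(x + 3)x = P/(x + 3) + Q/x. P = 8/(-3 - 0) = -8/3, Q = 8/(0 + 3) = 8/3
Result: (-8/3)/(x + 3) + (8/3)/x


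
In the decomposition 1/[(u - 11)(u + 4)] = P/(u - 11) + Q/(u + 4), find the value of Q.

Cover-up at u = -4: Q = 1/(-4 - 11) = -1/15


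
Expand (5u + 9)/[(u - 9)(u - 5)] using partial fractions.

At u=9: P = (5·9 + 9)/(9 - 5) = 27/2. At u=5: Q = (5·5 + 9)/(5 - 9) = -17/2
Result: (27/2)/(u - 9) - (17/2)/(u - 5)


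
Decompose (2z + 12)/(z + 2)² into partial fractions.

(2z + 12) = α(z + 2) + β. At z = -2: β = 2·(-2) + 12 = 8. Coeff of z: α = 2
Result: 2/(z + 2) + 8/(z + 2)²


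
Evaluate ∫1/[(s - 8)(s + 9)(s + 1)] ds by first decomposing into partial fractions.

Cover-up: A = 1/153, B = 1/136, C = -1/72. Decomposition: (1/153)/(s - 8) + (1/136)/(s + 9) - (1/72)/(s + 1). Integrate each term: (1/153) ln|(s - 8)| + (1/136) ln|(s + 9)| - (1/72) ln|(s + 1)| + C


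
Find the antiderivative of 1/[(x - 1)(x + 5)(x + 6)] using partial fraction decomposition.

Cover-up: P = 1/42, Q = -1/6, R = 1/7. Decomposition: (1/42)/(x - 1) - (1/6)/(x + 5) + (1/7)/(x + 6). Integrate each term: (1/42) ln|(x - 1)| - (1/6) ln|(x + 5)| + (1/7) ln|(x + 6)| + C


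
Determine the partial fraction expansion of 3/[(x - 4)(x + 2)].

3/(x - 4)(x + 2) = A/(x - 4) + B/(x + 2). A = 3/(4 + 2) = 1/2, B = 3/(-2 - 4) = -1/2
Result: (1/2)/(x - 4) - (1/2)/(x + 2)


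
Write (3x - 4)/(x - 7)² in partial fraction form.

(3x - 4) = α(x - 7) + β. At x = 7: β = 3·7 - 4 = 17. Coeff of x: α = 3
Result: 3/(x - 7) + 17/(x - 7)²


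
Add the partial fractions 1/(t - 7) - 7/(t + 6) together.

Common denominator (t - 7)(t + 6). Numerator: 1(t + 6) - 7(t - 7) = (t + 6) - (7t - 49) = -6t + 55
Result: (-6t + 55)/[(t - 7)(t + 6)]


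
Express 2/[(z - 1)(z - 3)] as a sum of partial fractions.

2/(z - 1)(z - 3) = P/(z - 1) + Q/(z - 3). P = 2/(1 - 3) = -1, Q = 2/(3 - 1) = 1
Result: -1/(z - 1) + 1/(z - 3)


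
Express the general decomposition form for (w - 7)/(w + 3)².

Repeated linear factor: α/(w + 3) + β/(w + 3)²


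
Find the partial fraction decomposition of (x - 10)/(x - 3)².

(x - 10) = P(x - 3) + Q. At x = 3: Q = 1·3 - 10 = -7. Coeff of x: P = 1
Result: 1/(x - 3) - 7/(x - 3)²


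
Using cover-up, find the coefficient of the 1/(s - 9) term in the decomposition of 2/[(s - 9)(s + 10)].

Cover (s - 9), set s=9: 2/((s + 10) at s=9) = 2/(19) = 2/19


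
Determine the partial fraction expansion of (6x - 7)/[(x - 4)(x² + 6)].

At x=4: A = (6·4 - 7)/(4² + 6) = 17/22. B = -A = -17/22, C = 6 - 4·A = 32/11
Result: (17/22)/(x - 4) - ((17/22)x - 32/11)/(x² + 6)


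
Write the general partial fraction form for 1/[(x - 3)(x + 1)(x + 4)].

Three distinct linear factors: α/(x - 3) + β/(x + 1) + γ/(x + 4)


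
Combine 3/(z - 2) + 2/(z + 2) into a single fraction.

Common denominator (z - 2)(z + 2). Numerator: 3(z + 2) + 2(z - 2) = (3z + 6) + (2z - 4) = 5z + 2
Result: (5z + 2)/[(z - 2)(z + 2)]


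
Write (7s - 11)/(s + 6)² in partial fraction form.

(7s - 11) = α(s + 6) + β. At s = -6: β = 7·(-6) - 11 = -53. Coeff of s: α = 7
Result: 7/(s + 6) - 53/(s + 6)²


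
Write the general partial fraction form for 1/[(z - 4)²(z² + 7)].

Repeated linear + quadratic: α/(z - 4) + β/(z - 4)² + (γz + δ)/(z² + 7)


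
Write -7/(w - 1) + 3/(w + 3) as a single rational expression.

Common denominator (w - 1)(w + 3). Numerator: -7(w + 3) + 3(w - 1) = (-7w - 21) + (3w - 3) = -4w - 24
Result: (-4w - 24)/[(w - 1)(w + 3)]


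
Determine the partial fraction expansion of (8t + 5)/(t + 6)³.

(8t + 5) = A(t + 6)² + B(t + 6) + C. At t = -6: C = 8·(-6) + 5 = -43. Coefficients: A = 0, B = 8
Result: 8/(t + 6)² - 43/(t + 6)³


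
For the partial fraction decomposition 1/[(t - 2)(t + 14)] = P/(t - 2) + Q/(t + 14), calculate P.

Cover-up at t = 2: P = 1/(2 + 14) = 1/16


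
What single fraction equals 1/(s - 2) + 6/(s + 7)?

Common denominator (s - 2)(s + 7). Numerator: 1(s + 7) + 6(s - 2) = (s + 7) + (6s - 12) = 7s - 5
Result: (7s - 5)/[(s - 2)(s + 7)]


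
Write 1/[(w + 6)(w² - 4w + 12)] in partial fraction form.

Cover-up at w = -6: A = 1/((-6)² - 4·(-6) + 12) = 1/72. Then B = -A = -1/72, C = -A·(-4 - 6) = 5/36
Result: (1/72)/(w + 6) - ((1/72)w - 5/36)/(w² - 4w + 12)


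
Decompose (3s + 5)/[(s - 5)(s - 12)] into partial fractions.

At s=5: α = (3·5 + 5)/(5 - 12) = -20/7. At s=12: β = (3·12 + 5)/(12 - 5) = 41/7
Result: (-20/7)/(s - 5) + (41/7)/(s - 12)


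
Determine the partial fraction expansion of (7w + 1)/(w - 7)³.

(7w + 1) = A(w - 7)² + B(w - 7) + C. At w = 7: C = 7·7 + 1 = 50. Coefficients: A = 0, B = 7
Result: 7/(w - 7)² + 50/(w - 7)³


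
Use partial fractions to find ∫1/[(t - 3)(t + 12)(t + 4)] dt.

Cover-up: A = 1/105, B = 1/120, C = -1/56. Decomposition: (1/105)/(t - 3) + (1/120)/(t + 12) - (1/56)/(t + 4). Integrate each term: (1/105) ln|(t - 3)| + (1/120) ln|(t + 12)| - (1/56) ln|(t + 4)| + C


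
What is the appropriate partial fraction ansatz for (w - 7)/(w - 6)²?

Repeated linear factor: A/(w - 6) + B/(w - 6)²


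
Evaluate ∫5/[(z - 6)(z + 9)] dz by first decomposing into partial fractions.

Decompose: 5/[(z - 6)(z + 9)] = (1/3)/(z - 6) - (1/3)/(z + 9). Integrate each term: (1/3) ln|(z - 6)| - (1/3) ln|(z + 9)| + C


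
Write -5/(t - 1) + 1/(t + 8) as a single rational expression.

Common denominator (t - 1)(t + 8). Numerator: -5(t + 8) + 1(t - 1) = (-5t - 40) + (t - 1) = -4t - 41
Result: (-4t - 41)/[(t - 1)(t + 8)]


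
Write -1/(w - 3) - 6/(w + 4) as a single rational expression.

Common denominator (w - 3)(w + 4). Numerator: -1(w + 4) - 6(w - 3) = (-w - 4) - (6w - 18) = -7w + 14
Result: (-7w + 14)/[(w - 3)(w + 4)]


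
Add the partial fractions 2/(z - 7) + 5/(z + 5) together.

Common denominator (z - 7)(z + 5). Numerator: 2(z + 5) + 5(z - 7) = (2z + 10) + (5z - 35) = 7z - 25
Result: (7z - 25)/[(z - 7)(z + 5)]


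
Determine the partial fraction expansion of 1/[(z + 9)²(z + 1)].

Cover-up at z=-1: C = 1/(-1 + 9)² = 1/64. Cover-up at z=-9: B = 1/(-9 + 1) = -1/8. Comparing z² coeff: A = -C = -1/64
Result: (-1/64)/(z + 9) - (1/8)/(z + 9)² + (1/64)/(z + 1)


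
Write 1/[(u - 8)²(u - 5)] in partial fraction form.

Cover-up at u=5: γ = 1/(5 - 8)² = 1/9. Cover-up at u=8: β = 1/(8 - 5) = 1/3. Comparing u² coeff: α = -γ = -1/9
Result: (-1/9)/(u - 8) + (1/3)/(u - 8)² + (1/9)/(u - 5)


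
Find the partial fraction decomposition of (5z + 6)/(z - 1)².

(5z + 6) = P(z - 1) + Q. At z = 1: Q = 5·1 + 6 = 11. Coeff of z: P = 5
Result: 5/(z - 1) + 11/(z - 1)²


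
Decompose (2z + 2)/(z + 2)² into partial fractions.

(2z + 2) = P(z + 2) + Q. At z = -2: Q = 2·(-2) + 2 = -2. Coeff of z: P = 2
Result: 2/(z + 2) - 2/(z + 2)²


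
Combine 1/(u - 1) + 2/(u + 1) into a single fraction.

Common denominator (u - 1)(u + 1). Numerator: 1(u + 1) + 2(u - 1) = (u + 1) + (2u - 2) = 3u - 1
Result: (3u - 1)/[(u - 1)(u + 1)]


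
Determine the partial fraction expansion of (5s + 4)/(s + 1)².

(5s + 4) = α(s + 1) + β. At s = -1: β = 5·(-1) + 4 = -1. Coeff of s: α = 5
Result: 5/(s + 1) - 1/(s + 1)²


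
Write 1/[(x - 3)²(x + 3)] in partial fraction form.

Cover-up at x=-3: C = 1/(-3 - 3)² = 1/36. Cover-up at x=3: B = 1/(3 + 3) = 1/6. Comparing x² coeff: A = -C = -1/36
Result: (-1/36)/(x - 3) + (1/6)/(x - 3)² + (1/36)/(x + 3)


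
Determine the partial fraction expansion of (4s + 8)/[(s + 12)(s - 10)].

At s=-12: α = (4·(-12) + 8)/(-12 - 10) = 20/11. At s=10: β = (4·10 + 8)/(10 + 12) = 24/11
Result: (20/11)/(s + 12) + (24/11)/(s - 10)


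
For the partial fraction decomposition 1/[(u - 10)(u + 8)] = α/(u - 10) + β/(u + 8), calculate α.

Cover-up at u = 10: α = 1/(10 + 8) = 1/18


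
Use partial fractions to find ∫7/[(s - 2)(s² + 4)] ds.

Cover-up at s=2: A = 7/(2²+4) = 7/8. Coeff matching: B = -7/8, C = -7/4. Decomposition: (7/8)/(s - 2) - ((7/8)s + 7/4)/(s² + 4). Integrate: linear → ln, quadratic → (1/2)ln + arctan: (7/8) ln|(s - 2)| - (7/16) ln(s² + 4) - (7/8) arctan(s/2) + C


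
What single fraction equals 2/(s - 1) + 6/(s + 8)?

Common denominator (s - 1)(s + 8). Numerator: 2(s + 8) + 6(s - 1) = (2s + 16) + (6s - 6) = 8s + 10
Result: (8s + 10)/[(s - 1)(s + 8)]


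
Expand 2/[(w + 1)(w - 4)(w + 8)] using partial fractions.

Using cover-up method: P = -2/35, Q = 1/30, R = 1/42
Result: (-2/35)/(w + 1) + (1/30)/(w - 4) + (1/42)/(w + 8)


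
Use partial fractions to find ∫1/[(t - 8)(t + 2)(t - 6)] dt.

Cover-up: A = 1/20, B = 1/80, C = -1/16. Decomposition: (1/20)/(t - 8) + (1/80)/(t + 2) - (1/16)/(t - 6). Integrate each term: (1/20) ln|(t - 8)| + (1/80) ln|(t + 2)| - (1/16) ln|(t - 6)| + C


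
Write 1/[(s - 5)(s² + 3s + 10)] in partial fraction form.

Cover-up at s = 5: α = 1/(5² + 3·5 + 10) = 1/50. Then β = -α = -1/50, γ = -α·(3 + 5) = -4/25
Result: (1/50)/(s - 5) - ((1/50)s + 4/25)/(s² + 3s + 10)


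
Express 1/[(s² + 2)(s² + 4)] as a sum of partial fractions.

Coefficient matching gives P = R = 0, Q = 1/(4-2) = 1/2, S = -Q = -1/2
Result: (1/2)/(s² + 2) - (1/2)/(s² + 4)


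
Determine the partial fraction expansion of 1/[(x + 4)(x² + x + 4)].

Cover-up at x = -4: A = 1/((-4)² + 1·(-4) + 4) = 1/16. Then B = -A = -1/16, C = -A·(1 - 4) = 3/16
Result: (1/16)/(x + 4) - ((1/16)x - 3/16)/(x² + x + 4)


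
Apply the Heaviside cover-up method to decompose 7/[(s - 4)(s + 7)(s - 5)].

Cover (s - 4), s=4: A = 7/[(4 + 7)(4 - 5)] = -7/11. Cover (s + 7), s=-7: B = 7/[(-7 - 4)(-7 - 5)] = 7/132. Cover (s - 5), s=5: C = 7/[(5 - 4)(5 + 7)] = 7/12.
Result: (-7/11)/(s - 4) + (7/132)/(s + 7) + (7/12)/(s - 5)


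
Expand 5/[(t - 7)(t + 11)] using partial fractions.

5/(t - 7)(t + 11) = A/(t - 7) + B/(t + 11). A = 5/(7 + 11) = 5/18, B = 5/(-11 - 7) = -5/18
Result: (5/18)/(t - 7) - (5/18)/(t + 11)


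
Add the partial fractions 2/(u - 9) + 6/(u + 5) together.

Common denominator (u - 9)(u + 5). Numerator: 2(u + 5) + 6(u - 9) = (2u + 10) + (6u - 54) = 8u - 44
Result: (8u - 44)/[(u - 9)(u + 5)]


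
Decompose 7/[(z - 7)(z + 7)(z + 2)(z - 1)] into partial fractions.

Using Heaviside cover-up: (1/108)/(z - 7) - (1/80)/(z + 7) + (7/135)/(z + 2) - (7/144)/(z - 1)


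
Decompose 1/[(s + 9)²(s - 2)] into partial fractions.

Cover-up at s=2: C = 1/(2 + 9)² = 1/121. Cover-up at s=-9: B = 1/(-9 - 2) = -1/11. Comparing s² coeff: A = -C = -1/121
Result: (-1/121)/(s + 9) - (1/11)/(s + 9)² + (1/121)/(s - 2)


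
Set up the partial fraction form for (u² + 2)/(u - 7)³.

Repeated linear factor (power 3): A/(u - 7) + B/(u - 7)² + C/(u - 7)³


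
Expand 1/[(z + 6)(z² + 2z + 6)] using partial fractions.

Cover-up at z = -6: α = 1/((-6)² + 2·(-6) + 6) = 1/30. Then β = -α = -1/30, γ = -α·(2 - 6) = 2/15
Result: (1/30)/(z + 6) - ((1/30)z - 2/15)/(z² + 2z + 6)


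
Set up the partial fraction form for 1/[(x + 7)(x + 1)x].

Three distinct linear factors: P/(x + 7) + Q/(x + 1) + R/x


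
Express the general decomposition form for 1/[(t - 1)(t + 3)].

Distinct linear factors: P/(t - 1) + Q/(t + 3)


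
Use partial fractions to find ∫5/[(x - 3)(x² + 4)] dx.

Cover-up at x=3: α = 5/(3²+4) = 5/13. Coeff matching: β = -5/13, γ = -15/13. Decomposition: (5/13)/(x - 3) - ((5/13)x + 15/13)/(x² + 4). Integrate: linear → ln, quadratic → (1/2)ln + arctan: (5/13) ln|(x - 3)| - (5/26) ln(x² + 4) - (15/26) arctan(x/2) + C


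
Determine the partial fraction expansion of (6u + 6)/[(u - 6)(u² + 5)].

At u=6: P = (6·6 + 6)/(6² + 5) = 42/41. Q = -P = -42/41, R = 6 - 6·P = -6/41
Result: (42/41)/(u - 6) - ((42/41)u + 6/41)/(u² + 5)


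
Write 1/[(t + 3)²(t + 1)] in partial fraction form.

Cover-up at t=-1: R = 1/(-1 + 3)² = 1/4. Cover-up at t=-3: Q = 1/(-3 + 1) = -1/2. Comparing t² coeff: P = -R = -1/4
Result: (-1/4)/(t + 3) - (1/2)/(t + 3)² + (1/4)/(t + 1)


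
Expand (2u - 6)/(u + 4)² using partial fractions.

(2u - 6) = P(u + 4) + Q. At u = -4: Q = 2·(-4) - 6 = -14. Coeff of u: P = 2
Result: 2/(u + 4) - 14/(u + 4)²


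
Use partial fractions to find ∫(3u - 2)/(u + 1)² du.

Decompose: α = 3, β = 3·(-1) - 2 = -5, so (3u - 2)/(u + 1)² = 3/(u + 1) - 5/(u + 1)². Integrate: ∫ α/(u + 1) du = 3 ln|(u + 1)|; ∫ β/(u + 1)² du = 5/(u + 1). Sum: 3 ln|(u + 1)| + 5/(u + 1) + C


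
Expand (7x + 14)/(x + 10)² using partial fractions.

(7x + 14) = P(x + 10) + Q. At x = -10: Q = 7·(-10) + 14 = -56. Coeff of x: P = 7
Result: 7/(x + 10) - 56/(x + 10)²


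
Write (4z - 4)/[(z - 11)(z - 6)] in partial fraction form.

At z=11: A = (4·11 - 4)/(11 - 6) = 8. At z=6: B = (4·6 - 4)/(6 - 11) = -4
Result: 8/(z - 11) - 4/(z - 6)


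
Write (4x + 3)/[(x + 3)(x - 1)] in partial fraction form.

At x=-3: P = (4·(-3) + 3)/(-3 - 1) = 9/4. At x=1: Q = (4·1 + 3)/(1 + 3) = 7/4
Result: (9/4)/(x + 3) + (7/4)/(x - 1)


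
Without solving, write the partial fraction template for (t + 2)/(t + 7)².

Repeated linear factor: A/(t + 7) + B/(t + 7)²


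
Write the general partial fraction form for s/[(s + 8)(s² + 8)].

Linear + irreducible quadratic: A/(s + 8) + (Bs + C)/(s² + 8)


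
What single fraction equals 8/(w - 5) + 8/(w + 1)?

Common denominator (w - 5)(w + 1). Numerator: 8(w + 1) + 8(w - 5) = (8w + 8) + (8w - 40) = 16w - 32
Result: (16w - 32)/[(w - 5)(w + 1)]


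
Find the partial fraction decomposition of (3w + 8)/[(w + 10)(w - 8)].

At w=-10: P = (3·(-10) + 8)/(-10 - 8) = 11/9. At w=8: Q = (3·8 + 8)/(8 + 10) = 16/9
Result: (11/9)/(w + 10) + (16/9)/(w - 8)


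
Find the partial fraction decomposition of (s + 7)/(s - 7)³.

(s + 7) = A(s - 7)² + B(s - 7) + C. At s = 7: C = 1·7 + 7 = 14. Coefficients: A = 0, B = 1
Result: 1/(s - 7)² + 14/(s - 7)³


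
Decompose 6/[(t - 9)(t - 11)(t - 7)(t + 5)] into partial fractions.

Using Heaviside cover-up: (-3/28)/(t - 9) + (3/64)/(t - 11) + (1/16)/(t - 7) - (1/448)/(t + 5)


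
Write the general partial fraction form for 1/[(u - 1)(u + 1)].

Distinct linear factors: A/(u - 1) + B/(u + 1)


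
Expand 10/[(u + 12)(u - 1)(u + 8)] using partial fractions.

Using cover-up method: P = 5/26, Q = 10/117, R = -5/18
Result: (5/26)/(u + 12) + (10/117)/(u - 1) - (5/18)/(u + 8)


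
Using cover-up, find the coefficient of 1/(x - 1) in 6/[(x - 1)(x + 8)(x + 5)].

Cover (x - 1), set x=1: 6/[(1 + 8)(1 + 5)] = 1/9


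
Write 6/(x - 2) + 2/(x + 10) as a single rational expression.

Common denominator (x - 2)(x + 10). Numerator: 6(x + 10) + 2(x - 2) = (6x + 60) + (2x - 4) = 8x + 56
Result: (8x + 56)/[(x - 2)(x + 10)]


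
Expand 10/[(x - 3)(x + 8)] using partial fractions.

10/(x - 3)(x + 8) = A/(x - 3) + B/(x + 8). A = 10/(3 + 8) = 10/11, B = 10/(-8 - 3) = -10/11
Result: (10/11)/(x - 3) - (10/11)/(x + 8)


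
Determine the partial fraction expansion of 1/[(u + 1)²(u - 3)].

Cover-up at u=3: R = 1/(3 + 1)² = 1/16. Cover-up at u=-1: Q = 1/(-1 - 3) = -1/4. Comparing u² coeff: P = -R = -1/16
Result: (-1/16)/(u + 1) - (1/4)/(u + 1)² + (1/16)/(u - 3)


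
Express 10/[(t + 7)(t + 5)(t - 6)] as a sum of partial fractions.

Using cover-up method: A = 5/13, B = -5/11, C = 10/143
Result: (5/13)/(t + 7) - (5/11)/(t + 5) + (10/143)/(t - 6)


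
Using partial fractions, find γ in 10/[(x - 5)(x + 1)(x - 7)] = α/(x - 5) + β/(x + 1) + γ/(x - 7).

Cover-up at x = 7: γ = 10/[(7 - 5)(7 + 1)] = 10/[(2)(8)] = 10/16 = 5/8


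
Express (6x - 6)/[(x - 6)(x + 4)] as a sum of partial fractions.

At x=6: A = (6·6 - 6)/(6 + 4) = 3. At x=-4: B = (6·(-4) - 6)/(-4 - 6) = 3
Result: 3/(x - 6) + 3/(x + 4)


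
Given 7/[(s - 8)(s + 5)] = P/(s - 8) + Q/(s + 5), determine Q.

Cover-up at s = -5: Q = 7/(-5 - 8) = -7/13


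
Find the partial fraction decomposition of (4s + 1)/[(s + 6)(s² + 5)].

At s=-6: P = (4·(-6) + 1)/((-6)² + 5) = -23/41. Q = -P = 23/41, R = 4 - (-6)·P = 26/41
Result: (-23/41)/(s + 6) + ((23/41)s + 26/41)/(s² + 5)


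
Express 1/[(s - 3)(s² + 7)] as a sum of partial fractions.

Cover-up at s = 3: α = 1/(3² + 7) = 1/16. Then β = -α = -1/16, γ = -α·(0 + 3) = -3/16
Result: (1/16)/(s - 3) - ((1/16)s + 3/16)/(s² + 7)


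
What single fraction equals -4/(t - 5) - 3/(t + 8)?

Common denominator (t - 5)(t + 8). Numerator: -4(t + 8) - 3(t - 5) = (-4t - 32) - (3t - 15) = -7t - 17
Result: (-7t - 17)/[(t - 5)(t + 8)]


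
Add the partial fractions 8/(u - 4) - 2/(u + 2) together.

Common denominator (u - 4)(u + 2). Numerator: 8(u + 2) - 2(u - 4) = (8u + 16) - (2u - 8) = 6u + 24
Result: (6u + 24)/[(u - 4)(u + 2)]


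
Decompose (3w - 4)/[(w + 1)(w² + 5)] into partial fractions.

At w=-1: α = (3·(-1) - 4)/((-1)² + 5) = -7/6. β = -α = 7/6, γ = 3 - (-1)·α = 11/6
Result: (-7/6)/(w + 1) + ((7/6)w + 11/6)/(w² + 5)


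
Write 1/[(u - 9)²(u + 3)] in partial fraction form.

Cover-up at u=-3: R = 1/(-3 - 9)² = 1/144. Cover-up at u=9: Q = 1/(9 + 3) = 1/12. Comparing u² coeff: P = -R = -1/144
Result: (-1/144)/(u - 9) + (1/12)/(u - 9)² + (1/144)/(u + 3)


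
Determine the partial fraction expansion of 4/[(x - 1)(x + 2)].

4/(x - 1)(x + 2) = α/(x - 1) + β/(x + 2). α = 4/(1 + 2) = 4/3, β = 4/(-2 - 1) = -4/3
Result: (4/3)/(x - 1) - (4/3)/(x + 2)


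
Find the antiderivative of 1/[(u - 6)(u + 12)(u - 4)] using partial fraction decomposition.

Cover-up: P = 1/36, Q = 1/288, R = -1/32. Decomposition: (1/36)/(u - 6) + (1/288)/(u + 12) - (1/32)/(u - 4). Integrate each term: (1/36) ln|(u - 6)| + (1/288) ln|(u + 12)| - (1/32) ln|(u - 4)| + C


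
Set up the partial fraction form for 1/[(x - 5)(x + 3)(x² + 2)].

Two linear + quadratic: A/(x - 5) + B/(x + 3) + (Cx + D)/(x² + 2)


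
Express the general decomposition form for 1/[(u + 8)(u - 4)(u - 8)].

Three distinct linear factors: A/(u + 8) + B/(u - 4) + C/(u - 8)


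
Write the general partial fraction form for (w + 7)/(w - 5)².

Repeated linear factor: P/(w - 5) + Q/(w - 5)²


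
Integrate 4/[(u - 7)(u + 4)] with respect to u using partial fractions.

Decompose: 4/[(u - 7)(u + 4)] = (4/11)/(u - 7) - (4/11)/(u + 4). Integrate each term: (4/11) ln|(u - 7)| - (4/11) ln|(u + 4)| + C


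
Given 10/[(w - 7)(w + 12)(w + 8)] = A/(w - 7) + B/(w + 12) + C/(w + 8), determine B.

Cover-up at w = -12: B = 10/[(-12 - 7)(-12 + 8)] = 10/[(-19)(-4)] = 10/76 = 5/38


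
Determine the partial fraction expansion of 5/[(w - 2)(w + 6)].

5/(w - 2)(w + 6) = P/(w - 2) + Q/(w + 6). P = 5/(2 + 6) = 5/8, Q = 5/(-6 - 2) = -5/8
Result: (5/8)/(w - 2) - (5/8)/(w + 6)


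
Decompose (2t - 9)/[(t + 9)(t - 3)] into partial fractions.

At t=-9: A = (2·(-9) - 9)/(-9 - 3) = 9/4. At t=3: B = (2·3 - 9)/(3 + 9) = -1/4
Result: (9/4)/(t + 9) - (1/4)/(t - 3)


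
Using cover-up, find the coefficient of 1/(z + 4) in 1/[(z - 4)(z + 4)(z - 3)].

Cover (z + 4), set z=-4: 1/[(-4 - 4)(-4 - 3)] = 1/56


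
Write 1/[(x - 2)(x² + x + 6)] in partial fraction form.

Cover-up at x = 2: A = 1/(2² + 1·2 + 6) = 1/12. Then B = -A = -1/12, C = -A·(1 + 2) = -1/4
Result: (1/12)/(x - 2) - ((1/12)x + 1/4)/(x² + x + 6)


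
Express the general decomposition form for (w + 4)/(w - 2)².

Repeated linear factor: P/(w - 2) + Q/(w - 2)²


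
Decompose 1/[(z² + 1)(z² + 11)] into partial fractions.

Coefficient matching gives A = C = 0, B = 1/(11-1) = 1/10, D = -B = -1/10
Result: (1/10)/(z² + 1) - (1/10)/(z² + 11)


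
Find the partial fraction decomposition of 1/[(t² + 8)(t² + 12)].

Coefficient matching gives A = C = 0, B = 1/(12-8) = 1/4, D = -B = -1/4
Result: (1/4)/(t² + 8) - (1/4)/(t² + 12)


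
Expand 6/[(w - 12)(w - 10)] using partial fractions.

6/(w - 12)(w - 10) = A/(w - 12) + B/(w - 10). A = 6/(12 - 10) = 3, B = 6/(10 - 12) = -3
Result: 3/(w - 12) - 3/(w - 10)


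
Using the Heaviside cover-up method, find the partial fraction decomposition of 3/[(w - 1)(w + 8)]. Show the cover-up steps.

Cover (w - 1): set w=1, get α = 3/(1 + 8) = 1/3. Cover (w + 8): set w=-8, get β = 3/(-8 - 1) = -1/3.
Result: (1/3)/(w - 1) - (1/3)/(w + 8)


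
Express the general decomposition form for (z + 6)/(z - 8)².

Repeated linear factor: A/(z - 8) + B/(z - 8)²
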